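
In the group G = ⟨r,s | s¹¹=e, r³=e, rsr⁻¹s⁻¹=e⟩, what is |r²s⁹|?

Compute successive powers until reaching e:
  (r²s⁹)¹ = r²s⁹, (r²s⁹)² = rs⁷, (r²s⁹)³ = s⁵, (r²s⁹)⁴ = r²s³, (r²s⁹)⁵ = rs, (r²s⁹)⁶ = s¹⁰, (r²s⁹)⁷ = r²s⁸, (r²s⁹)⁸ = rs⁶, (r²s⁹)⁹ = s⁴, (r²s⁹)¹⁰ = r²s², (r²s⁹)¹¹ = r, (r²s⁹)¹² = s⁹, (r²s⁹)¹³ = r²s⁷, (r²s⁹)¹⁴ = rs⁵, (r²s⁹)¹⁵ = s³, (r²s⁹)¹⁶ = r²s, (r²s⁹)¹⁷ = rs¹⁰, (r²s⁹)¹⁸ = s⁸, (r²s⁹)¹⁹ = r²s⁶, (r²s⁹)²⁰ = rs⁴, (r²s⁹)²¹ = s², (r²s⁹)²² = r², (r²s⁹)²³ = rs⁹, (r²s⁹)²⁴ = s⁷, (r²s⁹)²⁵ = r²s⁵, (r²s⁹)²⁶ = rs³, (r²s⁹)²⁷ = s, (r²s⁹)²⁸ = r²s¹⁰, (r²s⁹)²⁹ = rs⁸, (r²s⁹)³⁰ = s⁶, (r²s⁹)³¹ = r²s⁴, (r²s⁹)³² = rs², (r²s⁹)³³ = e.
The smallest positive k with (r²s⁹)ᵏ = e is 33.

Answer: 33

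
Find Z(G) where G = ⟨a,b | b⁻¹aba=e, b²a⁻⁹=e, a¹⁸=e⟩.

An element z ∈ Z(G) iff z commutes with every generator.
For example a⁹ is central: (a⁹)·a = a¹⁰ = a·(a⁹); (a⁹)·b = b⁻¹ = b·(a⁹).
Whereas a ∉ Z(G) since a·b = ab ≠ a⁸b⁻¹ = b·a.
Checking each of the 36 elements this way gives Z(G) = {e, a⁹}, of order 2.

Answer: {e, a⁹}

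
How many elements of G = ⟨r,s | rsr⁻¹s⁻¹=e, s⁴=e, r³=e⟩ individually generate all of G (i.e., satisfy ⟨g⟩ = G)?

G is cyclic of order 12. An element generates G iff its order is 12, and a cyclic group of order 12 has exactly φ(12) = 4 such elements.

Answer: 4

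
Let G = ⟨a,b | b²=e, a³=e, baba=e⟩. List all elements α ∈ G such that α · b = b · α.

⟨b⟩ ⊆ C_G(b) since powers of b commute with b; so |C_G(b)| ≥ |⟨b⟩| = 2.
By orbit–stabilizer, |C_G(b)| = |G| / |conj. class of b| = 6 / 3 = 2.
The 2 elements commuting with b are {e, b}.

Answer: {e, b}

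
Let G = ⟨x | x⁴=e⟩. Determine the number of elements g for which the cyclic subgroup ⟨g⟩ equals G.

G is cyclic of order 4. An element generates G iff its order is 4, and a cyclic group of order 4 has exactly φ(4) = 2 such elements.

Answer: 2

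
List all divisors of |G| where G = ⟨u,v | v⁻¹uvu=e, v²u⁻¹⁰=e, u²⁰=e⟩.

|G| = 40 = 2³ · 5. By Lagrange's theorem the order of any subgroup divides 40; the divisors of 40 are 1, 2, 4, 5, 8, 10, 20, 40.

Answer: 1, 2, 4, 5, 8, 10, 20, 40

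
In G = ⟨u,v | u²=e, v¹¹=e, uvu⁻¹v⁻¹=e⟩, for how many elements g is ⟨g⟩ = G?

G is cyclic of order 22. An element generates G iff its order is 22, and a cyclic group of order 22 has exactly φ(22) = 10 such elements.

Answer: 10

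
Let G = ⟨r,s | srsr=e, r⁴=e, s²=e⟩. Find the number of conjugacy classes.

The conjugacy classes (representative and size) are:
  [e] (size 1), [r] (size 2), [r²] (size 1), [r²s] (size 2), [r³s] (size 2).
Class equation: 1 + 2 + 1 + 2 + 2 = 8 = |G|. So G has 5 conjugacy classes.

Answer: 5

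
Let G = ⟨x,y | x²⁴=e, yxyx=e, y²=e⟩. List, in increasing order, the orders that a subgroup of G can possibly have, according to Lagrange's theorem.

|G| = 48 = 2⁴ · 3. By Lagrange's theorem the order of any subgroup divides 48; the divisors of 48 are 1, 2, 3, 4, 6, 8, 12, 16, 24, 48.

Answer: 1, 2, 3, 4, 6, 8, 12, 16, 24, 48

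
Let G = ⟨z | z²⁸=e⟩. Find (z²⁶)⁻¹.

The order of (z²⁶) is 14 (smallest k with (z²⁶)ᵏ = e), so (z²⁶)⁻¹ = (z²⁶)¹³ = z².
Check: (z²⁶) · (z²) → (z²⁶) · z² = e, giving e as required.

Answer: z²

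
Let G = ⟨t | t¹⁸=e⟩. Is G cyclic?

|G| = 18. The element t has order 18 (its powers give 18 distinct elements), so ⟨t⟩ = G and G is cyclic.

Answer: Yes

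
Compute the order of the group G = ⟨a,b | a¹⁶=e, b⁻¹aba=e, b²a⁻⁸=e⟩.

Enumerate words in the generators, reducing via the relations: the distinct elements are
  {a, b, e, ab, a², a³, a⁴, a⁵, a⁶, a⁷, a⁸, a⁹, a²b, a³b, a¹², a¹³, a¹¹, a¹⁰, a¹⁴, a¹⁵, a⁴b, a⁵b, a⁶b, a⁷b, b⁻¹, ab⁻¹, a²b⁻¹, a³b⁻¹, a⁴b⁻¹, a⁵b⁻¹, a⁶b⁻¹, a⁷b⁻¹}.
No further products give new elements, so |G| = 32.

Answer: 32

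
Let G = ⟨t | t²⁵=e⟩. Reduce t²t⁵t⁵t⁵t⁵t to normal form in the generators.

Multiply left to right, reducing at each step:
  (t²) · t⁵ = t⁷
  (t⁷) · t⁵ = t¹²
  (t¹²) · t⁵ = t¹⁷
  (t¹⁷) · t⁵ = t²²
  (t²²) · t = t²³

Answer: t²³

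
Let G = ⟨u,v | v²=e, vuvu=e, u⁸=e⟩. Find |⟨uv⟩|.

|⟨uv⟩| equals the order of uv. Compute successive powers until reaching e:
  (uv)¹ = uv, (uv)² = e.
The smallest positive k with (uv)ᵏ = e is 2, so |⟨uv⟩| = 2.

Answer: 2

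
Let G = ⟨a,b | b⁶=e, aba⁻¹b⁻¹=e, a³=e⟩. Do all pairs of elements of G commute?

Each pair of generators commutes: a·b = ab = b·a. Since the generators pairwise commute, every element of G commutes with every other, so G is abelian.

Answer: Yes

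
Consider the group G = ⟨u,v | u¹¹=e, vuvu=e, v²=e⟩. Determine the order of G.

Enumerate words in the generators, reducing via the relations: the distinct elements are
  {e, u, v, uv, u², u³, u⁴, u⁵, u⁶, u⁷, u⁸, u⁹, u²v, u³v, u¹⁰, u⁴v, u⁵v, u⁶v, u⁷v, u⁸v, u⁹v, u¹⁰v}.
No further products give new elements, so |G| = 22.

Answer: 22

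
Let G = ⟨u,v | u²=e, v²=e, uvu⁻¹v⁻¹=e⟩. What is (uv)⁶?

Compute successive powers of (uv), reducing at each step:
  (uv)²: (uv) · u = v;   v · v = e
  (uv)³: e · u = u;   u · v = uv
  (uv)⁴: (uv) · u = v;   v · v = e
  (uv)⁵: e · u = u;   u · v = uv
  (uv)⁶: (uv) · u = v;   v · v = e

Answer: e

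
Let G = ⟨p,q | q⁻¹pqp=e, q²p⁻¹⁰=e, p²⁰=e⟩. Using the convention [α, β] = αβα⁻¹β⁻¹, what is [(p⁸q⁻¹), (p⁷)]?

[(p⁸q⁻¹), (p⁷)] = (p⁸q⁻¹)·(p⁷)·(p⁸q⁻¹)⁻¹·(p⁷)⁻¹.
  (p⁸q⁻¹) · (p⁷) = pq⁻¹
  (pq⁻¹) · (p⁸q) = p¹³
  (p¹³) · (p¹³) = p⁶

Answer: p⁶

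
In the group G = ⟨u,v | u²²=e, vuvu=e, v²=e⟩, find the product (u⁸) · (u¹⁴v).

Compute (u⁸) · (u¹⁴v) by multiplying left to right and reducing via the relations at each step:
  (u⁸) · u¹⁴ = e
  e · v = v

Answer: v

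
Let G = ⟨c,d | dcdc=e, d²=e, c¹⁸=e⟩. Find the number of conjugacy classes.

The conjugacy classes (representative and size) are:
  [e] (size 1), [c] (size 2), [c²] (size 2), [c³] (size 2), [c¹⁴] (size 2), [c⁵] (size 2), [c¹²] (size 2), [c⁷] (size 2), [c¹⁰] (size 2), [c⁹] (size 1), [c¹⁰d] (size 9), [cd] (size 9).
Class equation: 1 + 2 + 2 + 2 + 2 + 2 + 2 + 2 + 2 + 1 + 9 + 9 = 36 = |G|. So G has 12 conjugacy classes.

Answer: 12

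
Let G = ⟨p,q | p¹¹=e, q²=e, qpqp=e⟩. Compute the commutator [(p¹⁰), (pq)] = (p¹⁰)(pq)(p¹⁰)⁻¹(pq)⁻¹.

[(p¹⁰), (pq)] = (p¹⁰)·(pq)·(p¹⁰)⁻¹·(pq)⁻¹.
  (p¹⁰) · (pq) = q
  q · p = p¹⁰q
  (p¹⁰q) · (pq) = p⁹

Answer: p⁹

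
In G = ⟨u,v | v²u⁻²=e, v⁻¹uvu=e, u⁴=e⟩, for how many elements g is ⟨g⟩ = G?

⟨g⟩ = G would require ord(g) = |G| = 8, but the maximum element order in G is 4 < 8. So G is not cyclic and no single element generates it: the count is 0.

Answer: 0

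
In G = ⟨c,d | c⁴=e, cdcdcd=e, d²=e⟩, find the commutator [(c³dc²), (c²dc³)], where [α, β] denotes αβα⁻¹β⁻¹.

[(c³dc²), (c²dc³)] = (c³dc²)·(c²dc³)·(c³dc²)⁻¹·(c²dc³)⁻¹.
  (c³dc²) · (c²dc³) = c²
  (c²) · (c²dc) = dc
  (dc) · (cdc²) = c²dc²d

Answer: c²dc²d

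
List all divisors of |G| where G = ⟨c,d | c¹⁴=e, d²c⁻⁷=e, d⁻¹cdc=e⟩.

|G| = 28 = 2² · 7. By Lagrange's theorem the order of any subgroup divides 28; the divisors of 28 are 1, 2, 4, 7, 14, 28.

Answer: 1, 2, 4, 7, 14, 28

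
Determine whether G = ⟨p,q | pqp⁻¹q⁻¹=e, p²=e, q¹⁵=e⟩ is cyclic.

|G| = 30. The element pq has order 30 (its powers give 30 distinct elements), so ⟨pq⟩ = G and G is cyclic.

Answer: Yes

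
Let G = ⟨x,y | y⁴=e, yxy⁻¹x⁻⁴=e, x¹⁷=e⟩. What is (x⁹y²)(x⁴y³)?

Compute (x⁹y²) · (x⁴y³) by multiplying left to right and reducing via the relations at each step:
  (x⁹y²) · x⁴ = x⁵y²
  (x⁵y²) · y³ = x⁵y

Answer: x⁵y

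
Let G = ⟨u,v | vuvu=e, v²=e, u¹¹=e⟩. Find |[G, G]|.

G' = [G, G] is generated by all commutators. The generator-pair commutators are: [u, v] = u².
The subgroup they normally generate is {e, u, u², u³, u⁴, u⁵, u⁶, u⁷, u⁸, u⁹, u¹⁰}, of order 11.
Check: |G/G'| = 22/11 = 2 is the order of the abelianisation.

Answer: 11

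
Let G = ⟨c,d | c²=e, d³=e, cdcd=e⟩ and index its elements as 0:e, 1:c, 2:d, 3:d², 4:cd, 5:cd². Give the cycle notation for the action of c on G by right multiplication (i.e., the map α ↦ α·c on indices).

(0 1)(2 5)(3 4)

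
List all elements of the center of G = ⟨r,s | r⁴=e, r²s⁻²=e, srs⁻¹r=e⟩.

An element z ∈ Z(G) iff z commutes with every generator.
For example r² is central: (r²)·r = r³ = r·(r²); (r²)·s = s⁻¹ = s·(r²).
Whereas r ∉ Z(G) since r·s = rs ≠ rs⁻¹ = s·r.
Checking each of the 8 elements this way gives Z(G) = {e, r²}, of order 2.

Answer: {e, r²}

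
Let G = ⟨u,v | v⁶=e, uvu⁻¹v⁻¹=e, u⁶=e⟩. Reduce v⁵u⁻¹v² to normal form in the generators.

Multiply left to right, reducing at each step:
  (v⁵) · u⁻¹ = u⁵v⁵
  (u⁵v⁵) · v² = u⁵v

Answer: u⁵v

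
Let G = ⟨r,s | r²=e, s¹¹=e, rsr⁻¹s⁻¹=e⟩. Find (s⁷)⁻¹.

The order of (s⁷) is 11 (smallest k with (s⁷)ᵏ = e), so (s⁷)⁻¹ = (s⁷)¹⁰ = s⁴.
Check: (s⁷) · (s⁴) → (s⁷) · s⁴ = e, giving e as required.

Answer: s⁴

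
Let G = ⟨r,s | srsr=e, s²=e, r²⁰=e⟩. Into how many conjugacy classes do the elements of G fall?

The conjugacy classes (representative and size) are:
  [e] (size 1), [r] (size 2), [r¹⁸] (size 2), [r³] (size 2), [r⁴] (size 2), [r¹⁵] (size 2), [r¹⁴] (size 2), [r⁷] (size 2), [r¹²] (size 2), [r¹¹] (size 2), [r¹⁰] (size 1), [r¹⁸s] (size 10), [r⁵s] (size 10).
Class equation: 1 + 2 + 2 + 2 + 2 + 2 + 2 + 2 + 2 + 2 + 1 + 10 + 10 = 40 = |G|. So G has 13 conjugacy classes.

Answer: 13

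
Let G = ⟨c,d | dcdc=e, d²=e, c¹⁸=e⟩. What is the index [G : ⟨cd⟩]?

First find ord(cd) by computing successive powers:
  (cd)¹ = cd, (cd)² = e.
So |⟨cd⟩| = ord(cd) = 2. With |G| = 36, by Lagrange [G : ⟨cd⟩] = 36/2 = 18.

Answer: 18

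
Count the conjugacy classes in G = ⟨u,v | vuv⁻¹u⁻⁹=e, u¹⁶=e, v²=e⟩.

The conjugacy classes (representative and size) are:
  [e] (size 1), [u⁹] (size 2), [u²] (size 1), [u³] (size 2), [u⁴] (size 1), [u¹³] (size 2), [u⁶] (size 1), [u¹⁵] (size 2), [u⁸] (size 1), [u¹⁰] (size 1), [u¹²] (size 1), [u¹⁴] (size 1), [v] (size 2), [uv] (size 2), [u²v] (size 2), [u¹¹v] (size 2), [u⁴v] (size 2), [u¹³v] (size 2), [u¹⁴v] (size 2), [u¹⁵v] (size 2).
Class equation: 1 + 2 + 1 + 2 + 1 + 2 + 1 + 2 + 1 + 1 + 1 + 1 + 2 + 2 + 2 + 2 + 2 + 2 + 2 + 2 = 32 = |G|. So G has 20 conjugacy classes.

Answer: 20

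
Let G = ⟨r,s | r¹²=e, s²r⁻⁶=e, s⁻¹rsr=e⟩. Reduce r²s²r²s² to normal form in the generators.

Multiply left to right, reducing at each step:
  (r²) · s² = r⁸
  (r⁸) · r² = r¹⁰
  (r¹⁰) · s² = r⁴

Answer: r⁴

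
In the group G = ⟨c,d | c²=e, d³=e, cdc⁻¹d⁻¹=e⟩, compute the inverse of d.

The order of d is 3 (smallest k with dᵏ = e), so d⁻¹ = d² = d².
Check: d · (d²) → d · d² = e, giving e as required.

Answer: d²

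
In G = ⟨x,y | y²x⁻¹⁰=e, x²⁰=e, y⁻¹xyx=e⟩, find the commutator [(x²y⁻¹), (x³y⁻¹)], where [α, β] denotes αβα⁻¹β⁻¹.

[(x²y⁻¹), (x³y⁻¹)] = (x²y⁻¹)·(x³y⁻¹)·(x²y⁻¹)⁻¹·(x³y⁻¹)⁻¹.
  (x²y⁻¹) · (x³y⁻¹) = x⁹
  (x⁹) · (x²y) = xy⁻¹
  (xy⁻¹) · (x³y) = x¹⁸

Answer: x¹⁸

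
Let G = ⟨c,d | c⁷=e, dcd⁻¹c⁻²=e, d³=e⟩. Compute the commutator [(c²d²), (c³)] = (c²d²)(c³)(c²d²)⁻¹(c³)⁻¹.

[(c²d²), (c³)] = (c²d²)·(c³)·(c²d²)⁻¹·(c³)⁻¹.
  (c²d²) · (c³) = d²
  (d²) · (c³d) = c⁵
  (c⁵) · (c⁴) = c²

Answer: c²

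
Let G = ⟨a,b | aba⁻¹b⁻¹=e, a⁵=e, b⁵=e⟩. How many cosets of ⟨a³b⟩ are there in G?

First find ord(a³b) by computing successive powers:
  (a³b)¹ = a³b, (a³b)² = ab², (a³b)³ = a⁴b³, (a³b)⁴ = a²b⁴, (a³b)⁵ = e.
So |⟨a³b⟩| = ord(a³b) = 5. With |G| = 25, by Lagrange [G : ⟨a³b⟩] = 25/5 = 5.

Answer: 5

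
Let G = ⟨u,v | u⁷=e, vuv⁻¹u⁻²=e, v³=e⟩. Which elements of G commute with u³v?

⟨u³v⟩ ⊆ C_G(u³v) since powers of u³v commute with u³v; so |C_G(u³v)| ≥ |⟨u³v⟩| = 3.
By orbit–stabilizer, |C_G(u³v)| = |G| / |conj. class of u³v| = 21 / 7 = 3.
The 3 elements commuting with u³v are {e, u³v, u²v²}.

Answer: {e, u³v, u²v²}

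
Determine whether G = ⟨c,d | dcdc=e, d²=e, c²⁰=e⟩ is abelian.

c·d = cd but d·c = c¹⁹d, so c·d ≠ d·c and G is not abelian.

Answer: No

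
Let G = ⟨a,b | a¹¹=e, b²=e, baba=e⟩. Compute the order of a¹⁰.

Compute successive powers until reaching e:
  (a¹⁰)¹ = a¹⁰, (a¹⁰)² = a⁹, (a¹⁰)³ = a⁸, (a¹⁰)⁴ = a⁷, (a¹⁰)⁵ = a⁶, (a¹⁰)⁶ = a⁵, (a¹⁰)⁷ = a⁴, (a¹⁰)⁸ = a³, (a¹⁰)⁹ = a², (a¹⁰)¹⁰ = a, (a¹⁰)¹¹ = e.
The smallest positive k with (a¹⁰)ᵏ = e is 11.

Answer: 11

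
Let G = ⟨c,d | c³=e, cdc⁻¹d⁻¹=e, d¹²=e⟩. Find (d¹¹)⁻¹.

The order of (d¹¹) is 12 (smallest k with (d¹¹)ᵏ = e), so (d¹¹)⁻¹ = (d¹¹)¹¹ = d.
Check: (d¹¹) · d → (d¹¹) · d = e, giving e as required.

Answer: d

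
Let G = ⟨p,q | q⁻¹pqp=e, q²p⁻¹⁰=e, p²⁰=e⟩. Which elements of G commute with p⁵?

⟨p⁵⟩ ⊆ C_G(p⁵) since powers of p⁵ commute with p⁵; so |C_G(p⁵)| ≥ |⟨p⁵⟩| = 4.
By orbit–stabilizer, |C_G(p⁵)| = |G| / |conj. class of p⁵| = 40 / 2 = 20.
The 20 elements commuting with p⁵ are {e, p, p², p³, p⁴, p⁵, p⁶, p⁷, p⁸, p⁹, p¹⁰, p¹¹, p¹², p¹³, p¹⁴, p¹⁵, p¹⁶, p¹⁷, p¹⁸, p¹⁹}.

Answer: {e, p, p², p³, p⁴, p⁵, p⁶, p⁷, p⁸, p⁹, p¹⁰, p¹¹, p¹², p¹³, p¹⁴, p¹⁵, p¹⁶, p¹⁷, p¹⁸, p¹⁹}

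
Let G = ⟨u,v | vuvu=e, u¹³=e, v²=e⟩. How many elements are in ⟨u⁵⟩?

|⟨u⁵⟩| equals the order of u⁵. Compute successive powers until reaching e:
  (u⁵)¹ = u⁵, (u⁵)² = u¹⁰, (u⁵)³ = u², (u⁵)⁴ = u⁷, (u⁵)⁵ = u¹², (u⁵)⁶ = u⁴, (u⁵)⁷ = u⁹, (u⁵)⁸ = u, (u⁵)⁹ = u⁶, (u⁵)¹⁰ = u¹¹, (u⁵)¹¹ = u³, (u⁵)¹² = u⁸, (u⁵)¹³ = e.
The smallest positive k with (u⁵)ᵏ = e is 13, so |⟨u⁵⟩| = 13.

Answer: 13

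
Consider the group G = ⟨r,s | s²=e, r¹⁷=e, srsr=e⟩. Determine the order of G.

Enumerate words in the generators, reducing via the relations: the distinct elements are
  {e, r, s, rs, r², r³, r⁴, r⁵, r⁶, r⁷, r⁸, r⁹, r²s, r³s, r¹², r¹³, r¹¹, r¹⁰, r¹⁴, r¹⁵, r¹⁶, r⁴s, r⁵s, r⁶s, r⁷s, r⁸s, r⁹s, r¹²s, r¹³s, r¹¹s, r¹⁰s, r¹⁴s, r¹⁵s, r¹⁶s}.
No further products give new elements, so |G| = 34.

Answer: 34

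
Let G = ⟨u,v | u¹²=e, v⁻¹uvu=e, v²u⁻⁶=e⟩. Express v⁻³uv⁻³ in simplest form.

Multiply left to right, reducing at each step:
  v · u = u⁵v⁻¹
  (u⁵v⁻¹) · v⁻³ = u⁵

Answer: u⁵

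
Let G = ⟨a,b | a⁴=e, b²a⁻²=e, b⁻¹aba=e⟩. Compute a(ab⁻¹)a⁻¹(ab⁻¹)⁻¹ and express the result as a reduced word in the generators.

[a, (ab⁻¹)] = a·(ab⁻¹)·a⁻¹·(ab⁻¹)⁻¹.
  a · (ab⁻¹) = b
  b · (a³) = ab
  (ab) · (ab) = a²

Answer: a²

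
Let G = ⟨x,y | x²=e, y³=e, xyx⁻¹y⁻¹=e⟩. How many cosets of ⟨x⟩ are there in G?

First find ord(x) by computing successive powers:
  x¹ = x, x² = e.
So |⟨x⟩| = ord(x) = 2. With |G| = 6, by Lagrange [G : ⟨x⟩] = 6/2 = 3.

Answer: 3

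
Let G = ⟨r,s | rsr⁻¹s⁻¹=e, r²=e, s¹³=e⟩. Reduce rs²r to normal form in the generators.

Multiply left to right, reducing at each step:
  r · s² = rs²
  (rs²) · r = s²

Answer: s²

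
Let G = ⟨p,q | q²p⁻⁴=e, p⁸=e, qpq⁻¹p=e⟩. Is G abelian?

p·q = pq but q·p = p³q⁻¹, so p·q ≠ q·p and G is not abelian.

Answer: No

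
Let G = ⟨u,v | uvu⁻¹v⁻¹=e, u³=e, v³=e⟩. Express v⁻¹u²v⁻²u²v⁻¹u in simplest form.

Multiply left to right, reducing at each step:
  (v²) · u² = u²v²
  (u²v²) · v⁻² = u²
  (u²) · u² = u
  u · v⁻¹ = uv²
  (uv²) · u = u²v²

Answer: u²v²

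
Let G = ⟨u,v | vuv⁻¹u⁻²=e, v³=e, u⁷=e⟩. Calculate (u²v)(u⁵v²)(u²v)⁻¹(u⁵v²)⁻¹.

[(u²v), (u⁵v²)] = (u²v)·(u⁵v²)·(u²v)⁻¹·(u⁵v²)⁻¹.
  (u²v) · (u⁵v²) = u⁵
  (u⁵) · (u⁶v²) = u⁴v²
  (u⁴v²) · (u⁴v) = u⁶

Answer: u⁶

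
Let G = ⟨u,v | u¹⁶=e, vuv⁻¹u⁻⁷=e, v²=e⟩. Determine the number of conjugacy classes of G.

The conjugacy classes (representative and size) are:
  [e] (size 1), [u] (size 2), [u¹⁴] (size 2), [u³] (size 2), [u⁴] (size 2), [u¹⁰] (size 2), [u⁸] (size 1), [u⁹] (size 2), [u¹¹] (size 2), [u¹⁰v] (size 8), [uv] (size 8).
Class equation: 1 + 2 + 2 + 2 + 2 + 2 + 1 + 2 + 2 + 8 + 8 = 32 = |G|. So G has 11 conjugacy classes.

Answer: 11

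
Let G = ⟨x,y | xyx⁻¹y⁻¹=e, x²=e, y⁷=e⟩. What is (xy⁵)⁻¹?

The order of (xy⁵) is 14 (smallest k with (xy⁵)ᵏ = e), so (xy⁵)⁻¹ = (xy⁵)¹³ = xy².
Check: (xy⁵) · (xy²) → (xy⁵) · x = y⁵;   (y⁵) · y² = e, giving e as required.

Answer: xy²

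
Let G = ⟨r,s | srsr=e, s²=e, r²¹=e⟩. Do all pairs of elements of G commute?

r·s = rs but s·r = r²⁰s, so r·s ≠ s·r and G is not abelian.

Answer: No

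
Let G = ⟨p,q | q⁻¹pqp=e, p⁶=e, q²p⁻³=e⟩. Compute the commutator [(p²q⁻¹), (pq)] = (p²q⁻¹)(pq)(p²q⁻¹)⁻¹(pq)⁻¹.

[(p²q⁻¹), (pq)] = (p²q⁻¹)·(pq)·(p²q⁻¹)⁻¹·(pq)⁻¹.
  (p²q⁻¹) · (pq) = p
  p · (p²q) = q⁻¹
  (q⁻¹) · (pq⁻¹) = p²

Answer: p²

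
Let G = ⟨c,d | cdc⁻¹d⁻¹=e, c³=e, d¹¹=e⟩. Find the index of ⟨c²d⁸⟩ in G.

First find ord(c²d⁸) by computing successive powers:
  (c²d⁸)¹ = c²d⁸, (c²d⁸)² = cd⁵, (c²d⁸)³ = d², (c²d⁸)⁴ = c²d¹⁰, (c²d⁸)⁵ = cd⁷, (c²d⁸)⁶ = d⁴, (c²d⁸)⁷ = c²d, (c²d⁸)⁸ = cd⁹, (c²d⁸)⁹ = d⁶, (c²d⁸)¹⁰ = c²d³, (c²d⁸)¹¹ = c, (c²d⁸)¹² = d⁸, (c²d⁸)¹³ = c²d⁵, (c²d⁸)¹⁴ = cd², (c²d⁸)¹⁵ = d¹⁰, (c²d⁸)¹⁶ = c²d⁷, (c²d⁸)¹⁷ = cd⁴, (c²d⁸)¹⁸ = d, (c²d⁸)¹⁹ = c²d⁹, (c²d⁸)²⁰ = cd⁶, (c²d⁸)²¹ = d³, (c²d⁸)²² = c², (c²d⁸)²³ = cd⁸, (c²d⁸)²⁴ = d⁵, (c²d⁸)²⁵ = c²d², (c²d⁸)²⁶ = cd¹⁰, (c²d⁸)²⁷ = d⁷, (c²d⁸)²⁸ = c²d⁴, (c²d⁸)²⁹ = cd, (c²d⁸)³⁰ = d⁹, (c²d⁸)³¹ = c²d⁶, (c²d⁸)³² = cd³, (c²d⁸)³³ = e.
So |⟨c²d⁸⟩| = ord(c²d⁸) = 33. With |G| = 33, by Lagrange [G : ⟨c²d⁸⟩] = 33/33 = 1.

Answer: 1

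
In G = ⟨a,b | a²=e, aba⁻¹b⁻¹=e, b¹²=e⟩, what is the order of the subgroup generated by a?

|⟨a⟩| equals the order of a. Compute successive powers until reaching e:
  a¹ = a, a² = e.
The smallest positive k with aᵏ = e is 2, so |⟨a⟩| = 2.

Answer: 2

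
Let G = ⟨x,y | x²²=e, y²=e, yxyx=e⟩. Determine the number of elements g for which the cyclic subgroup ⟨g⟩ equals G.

⟨g⟩ = G would require ord(g) = |G| = 44, but the maximum element order in G is 22 < 44. So G is not cyclic and no single element generates it: the count is 0.

Answer: 0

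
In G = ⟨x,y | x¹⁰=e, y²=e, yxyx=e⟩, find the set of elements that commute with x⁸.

⟨x⁸⟩ ⊆ C_G(x⁸) since powers of x⁸ commute with x⁸; so |C_G(x⁸)| ≥ |⟨x⁸⟩| = 5.
By orbit–stabilizer, |C_G(x⁸)| = |G| / |conj. class of x⁸| = 20 / 2 = 10.
The 10 elements commuting with x⁸ are {e, x, x², x³, x⁴, x⁵, x⁶, x⁷, x⁸, x⁹}.

Answer: {e, x, x², x³, x⁴, x⁵, x⁶, x⁷, x⁸, x⁹}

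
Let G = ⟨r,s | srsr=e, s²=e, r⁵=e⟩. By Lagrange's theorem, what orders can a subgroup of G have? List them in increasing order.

|G| = 10 = 2 · 5. By Lagrange's theorem the order of any subgroup divides 10; the divisors of 10 are 1, 2, 5, 10.

Answer: 1, 2, 5, 10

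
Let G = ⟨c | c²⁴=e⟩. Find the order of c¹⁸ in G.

Compute successive powers until reaching e:
  (c¹⁸)¹ = c¹⁸, (c¹⁸)² = c¹², (c¹⁸)³ = c⁶, (c¹⁸)⁴ = e.
The smallest positive k with (c¹⁸)ᵏ = e is 4.

Answer: 4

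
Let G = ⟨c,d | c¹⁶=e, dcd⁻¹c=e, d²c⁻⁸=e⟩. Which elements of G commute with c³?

⟨c³⟩ ⊆ C_G(c³) since powers of c³ commute with c³; so |C_G(c³)| ≥ |⟨c³⟩| = 16.
By orbit–stabilizer, |C_G(c³)| = |G| / |conj. class of c³| = 32 / 2 = 16.
The 16 elements commuting with c³ are {e, c, c², c³, c⁴, c⁵, c⁶, c⁷, c⁸, c⁹, c¹⁰, c¹¹, c¹², c¹³, c¹⁴, c¹⁵}.

Answer: {e, c, c², c³, c⁴, c⁵, c⁶, c⁷, c⁸, c⁹, c¹⁰, c¹¹, c¹², c¹³, c¹⁴, c¹⁵}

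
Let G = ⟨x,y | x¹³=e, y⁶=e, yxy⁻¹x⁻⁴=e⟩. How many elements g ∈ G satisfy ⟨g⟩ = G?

⟨g⟩ = G would require ord(g) = |G| = 78, but the maximum element order in G is 13 < 78. So G is not cyclic and no single element generates it: the count is 0.

Answer: 0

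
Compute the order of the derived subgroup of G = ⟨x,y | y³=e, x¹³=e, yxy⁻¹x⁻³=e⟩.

G' = [G, G] is generated by all commutators. The generator-pair commutators are: [x, y] = x¹¹.
The subgroup they normally generate is {e, x, x², x³, x⁴, x⁵, x⁶, x⁷, x⁸, x⁹, x¹⁰, x¹¹, x¹²}, of order 13.
Check: |G/G'| = 39/13 = 3 is the order of the abelianisation.

Answer: 13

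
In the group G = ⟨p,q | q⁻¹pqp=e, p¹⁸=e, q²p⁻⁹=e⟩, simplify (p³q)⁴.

Compute successive powers of (p³q), reducing at each step:
  (p³q)²: (p³q) · p³ = q;   q · q = p⁹
  (p³q)³: (p⁹) · p³ = p¹²;   (p¹²) · q = p³q⁻¹
  (p³q)⁴: (p³q⁻¹) · p³ = q⁻¹;   (q⁻¹) · q = e

Answer: e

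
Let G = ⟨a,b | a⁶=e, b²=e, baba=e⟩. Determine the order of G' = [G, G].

G' = [G, G] is generated by all commutators. The generator-pair commutators are: [a, b] = a².
The subgroup they normally generate is {e, a², a⁴}, of order 3.
Check: |G/G'| = 12/3 = 4 is the order of the abelianisation.

Answer: 3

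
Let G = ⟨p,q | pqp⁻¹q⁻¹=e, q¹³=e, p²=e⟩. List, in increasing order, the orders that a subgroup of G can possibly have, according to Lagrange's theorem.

|G| = 26 = 2 · 13. By Lagrange's theorem the order of any subgroup divides 26; the divisors of 26 are 1, 2, 13, 26.

Answer: 1, 2, 13, 26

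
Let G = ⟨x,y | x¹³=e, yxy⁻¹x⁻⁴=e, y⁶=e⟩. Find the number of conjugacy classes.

The conjugacy classes (representative and size) are:
  [e] (size 1), [x⁴] (size 6), [x¹¹] (size 6), [x⁷y] (size 13), [x⁸y²] (size 13), [x¹²y³] (size 13), [x⁵y⁴] (size 13), [x¹¹y⁵] (size 13).
Class equation: 1 + 6 + 6 + 13 + 13 + 13 + 13 + 13 = 78 = |G|. So G has 8 conjugacy classes.

Answer: 8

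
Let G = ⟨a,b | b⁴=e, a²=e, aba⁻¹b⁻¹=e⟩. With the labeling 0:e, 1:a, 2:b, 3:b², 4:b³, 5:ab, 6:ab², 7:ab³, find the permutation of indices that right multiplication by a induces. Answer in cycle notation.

(0 1)(2 5)(3 6)(4 7)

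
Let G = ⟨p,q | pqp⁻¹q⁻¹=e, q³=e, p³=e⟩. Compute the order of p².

Compute successive powers until reaching e:
  (p²)¹ = p², (p²)² = p, (p²)³ = e.
The smallest positive k with (p²)ᵏ = e is 3.

Answer: 3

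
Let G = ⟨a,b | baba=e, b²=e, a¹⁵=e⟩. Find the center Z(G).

An element z ∈ Z(G) iff z commutes with every generator.
For example e is central: e·a = a = a·e; e·b = b = b·e.
Whereas a ∉ Z(G) since a·b = ab ≠ a¹⁴b = b·a.
Checking each of the 30 elements this way gives Z(G) = {e}, of order 1.

Answer: {e}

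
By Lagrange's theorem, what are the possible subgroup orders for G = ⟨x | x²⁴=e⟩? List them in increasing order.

|G| = 24 = 2³ · 3. By Lagrange's theorem the order of any subgroup divides 24; the divisors of 24 are 1, 2, 3, 4, 6, 8, 12, 24.

Answer: 1, 2, 3, 4, 6, 8, 12, 24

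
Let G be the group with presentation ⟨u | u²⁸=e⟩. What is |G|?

G is generated by a single element, so G is cyclic. The relator gives u²⁸ = e and no smaller power is forced to be e, so the 28 powers {e, u, u², u³, u⁴, u⁵, u⁶, u⁷, u⁸, u⁹, u²², u²³, u²¹, u²⁰, u²⁴, u²⁵, u²⁶, u²⁷, u¹², u¹³, u¹¹, u¹⁰, u¹⁴, u¹⁵, u¹⁶, u¹⁷, u¹⁸, u¹⁹} are distinct. Hence |G| = 28.

Answer: 28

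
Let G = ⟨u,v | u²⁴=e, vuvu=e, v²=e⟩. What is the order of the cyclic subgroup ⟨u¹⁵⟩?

|⟨u¹⁵⟩| equals the order of u¹⁵. Compute successive powers until reaching e:
  (u¹⁵)¹ = u¹⁵, (u¹⁵)² = u⁶, (u¹⁵)³ = u²¹, (u¹⁵)⁴ = u¹², (u¹⁵)⁵ = u³, (u¹⁵)⁶ = u¹⁸, (u¹⁵)⁷ = u⁹, (u¹⁵)⁸ = e.
The smallest positive k with (u¹⁵)ᵏ = e is 8, so |⟨u¹⁵⟩| = 8.

Answer: 8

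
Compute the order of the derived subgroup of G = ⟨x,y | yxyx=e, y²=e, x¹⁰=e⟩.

G' = [G, G] is generated by all commutators. The generator-pair commutators are: [x, y] = x².
The subgroup they normally generate is {e, x², x⁴, x⁶, x⁸}, of order 5.
Check: |G/G'| = 20/5 = 4 is the order of the abelianisation.

Answer: 5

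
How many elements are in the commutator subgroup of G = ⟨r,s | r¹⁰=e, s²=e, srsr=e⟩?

G' = [G, G] is generated by all commutators. The generator-pair commutators are: [r, s] = r².
The subgroup they normally generate is {e, r², r⁴, r⁶, r⁸}, of order 5.
Check: |G/G'| = 20/5 = 4 is the order of the abelianisation.

Answer: 5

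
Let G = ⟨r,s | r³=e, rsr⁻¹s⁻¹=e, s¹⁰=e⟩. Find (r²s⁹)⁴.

Compute successive powers of (r²s⁹), reducing at each step:
  (r²s⁹)²: (r²s⁹) · r² = rs⁹;   (rs⁹) · s⁹ = rs⁸
  (r²s⁹)³: (rs⁸) · r² = s⁸;   (s⁸) · s⁹ = s⁷
  (r²s⁹)⁴: (s⁷) · r² = r²s⁷;   (r²s⁷) · s⁹ = r²s⁶

Answer: r²s⁶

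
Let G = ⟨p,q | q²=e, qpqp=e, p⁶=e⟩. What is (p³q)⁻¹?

The order of (p³q) is 2 (smallest k with (p³q)ᵏ = e), so (p³q)⁻¹ = (p³q)¹ = p³q.
Check: (p³q) · (p³q) → (p³q) · p³ = q;   q · q = e, giving e as required.

Answer: p³q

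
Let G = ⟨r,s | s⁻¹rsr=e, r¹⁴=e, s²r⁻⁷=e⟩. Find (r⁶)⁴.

Compute successive powers of (r⁶), reducing at each step:
  (r⁶)²: (r⁶) · r⁶ = r¹²
  (r⁶)³: (r¹²) · r⁶ = r⁴
  (r⁶)⁴: (r⁴) · r⁶ = r¹⁰

Answer: r¹⁰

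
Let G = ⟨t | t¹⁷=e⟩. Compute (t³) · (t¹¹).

Compute (t³) · (t¹¹) by multiplying left to right and reducing via the relations at each step:
  (t³) · t¹¹ = t¹⁴

Answer: t¹⁴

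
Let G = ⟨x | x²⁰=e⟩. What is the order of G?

G is generated by a single element, so G is cyclic. The relator gives x²⁰ = e and no smaller power is forced to be e, so the 20 powers {e, x, x², x³, x⁴, x⁵, x⁶, x⁷, x⁸, x⁹, x¹², x¹³, x¹¹, x¹⁰, x¹⁴, x¹⁵, x¹⁶, x¹⁷, x¹⁸, x¹⁹} are distinct. Hence |G| = 20.

Answer: 20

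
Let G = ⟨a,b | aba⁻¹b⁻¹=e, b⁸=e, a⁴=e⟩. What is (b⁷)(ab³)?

Compute (b⁷) · (ab³) by multiplying left to right and reducing via the relations at each step:
  (b⁷) · a = ab⁷
  (ab⁷) · b³ = ab²

Answer: ab²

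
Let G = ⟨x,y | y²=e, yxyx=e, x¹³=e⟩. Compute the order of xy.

Compute successive powers until reaching e:
  (xy)¹ = xy, (xy)² = e.
The smallest positive k with (xy)ᵏ = e is 2.

Answer: 2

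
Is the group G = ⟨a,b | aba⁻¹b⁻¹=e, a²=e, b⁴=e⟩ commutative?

Each pair of generators commutes: a·b = ab = b·a. Since the generators pairwise commute, every element of G commutes with every other, so G is abelian.

Answer: Yes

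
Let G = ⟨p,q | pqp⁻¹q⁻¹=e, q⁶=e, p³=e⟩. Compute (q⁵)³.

Compute successive powers of (q⁵), reducing at each step:
  (q⁵)²: (q⁵) · q⁵ = q⁴
  (q⁵)³: (q⁴) · q⁵ = q³

Answer: q³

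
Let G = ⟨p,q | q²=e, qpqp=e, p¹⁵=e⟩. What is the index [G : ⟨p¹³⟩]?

First find ord(p¹³) by computing successive powers:
  (p¹³)¹ = p¹³, (p¹³)² = p¹¹, (p¹³)³ = p⁹, (p¹³)⁴ = p⁷, (p¹³)⁵ = p⁵, (p¹³)⁶ = p³, (p¹³)⁷ = p, (p¹³)⁸ = p¹⁴, (p¹³)⁹ = p¹², (p¹³)¹⁰ = p¹⁰, (p¹³)¹¹ = p⁸, (p¹³)¹² = p⁶, (p¹³)¹³ = p⁴, (p¹³)¹⁴ = p², (p¹³)¹⁵ = e.
So |⟨p¹³⟩| = ord(p¹³) = 15. With |G| = 30, by Lagrange [G : ⟨p¹³⟩] = 30/15 = 2.

Answer: 2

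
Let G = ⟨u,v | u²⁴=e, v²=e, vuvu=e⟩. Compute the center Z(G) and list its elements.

An element z ∈ Z(G) iff z commutes with every generator.
For example u¹² is central: (u¹²)·u = u¹³ = u·(u¹²); (u¹²)·v = u¹²v = v·(u¹²).
Whereas u ∉ Z(G) since u·v = uv ≠ u²³v = v·u.
Checking each of the 48 elements this way gives Z(G) = {e, u¹²}, of order 2.

Answer: {e, u¹²}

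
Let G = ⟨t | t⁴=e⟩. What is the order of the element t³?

Compute successive powers until reaching e:
  (t³)¹ = t³, (t³)² = t², (t³)³ = t, (t³)⁴ = e.
The smallest positive k with (t³)ᵏ = e is 4.

Answer: 4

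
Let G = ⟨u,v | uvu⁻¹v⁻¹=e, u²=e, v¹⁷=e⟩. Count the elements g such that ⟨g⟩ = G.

G is cyclic of order 34. An element generates G iff its order is 34, and a cyclic group of order 34 has exactly φ(34) = 16 such elements.

Answer: 16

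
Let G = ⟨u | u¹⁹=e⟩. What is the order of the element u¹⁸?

Compute successive powers until reaching e:
  (u¹⁸)¹ = u¹⁸, (u¹⁸)² = u¹⁷, (u¹⁸)³ = u¹⁶, (u¹⁸)⁴ = u¹⁵, (u¹⁸)⁵ = u¹⁴, (u¹⁸)⁶ = u¹³, (u¹⁸)⁷ = u¹², (u¹⁸)⁸ = u¹¹, (u¹⁸)⁹ = u¹⁰, (u¹⁸)¹⁰ = u⁹, (u¹⁸)¹¹ = u⁸, (u¹⁸)¹² = u⁷, (u¹⁸)¹³ = u⁶, (u¹⁸)¹⁴ = u⁵, (u¹⁸)¹⁵ = u⁴, (u¹⁸)¹⁶ = u³, (u¹⁸)¹⁷ = u², (u¹⁸)¹⁸ = u, (u¹⁸)¹⁹ = e.
The smallest positive k with (u¹⁸)ᵏ = e is 19.

Answer: 19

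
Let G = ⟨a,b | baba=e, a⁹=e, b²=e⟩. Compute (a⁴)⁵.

Compute successive powers of (a⁴), reducing at each step:
  (a⁴)²: (a⁴) · a⁴ = a⁸
  (a⁴)³: (a⁸) · a⁴ = a³
  (a⁴)⁴: (a³) · a⁴ = a⁷
  (a⁴)⁵: (a⁷) · a⁴ = a²

Answer: a²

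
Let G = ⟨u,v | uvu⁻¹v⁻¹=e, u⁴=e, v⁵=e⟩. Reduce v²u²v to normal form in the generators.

Multiply left to right, reducing at each step:
  (v²) · u² = u²v²
  (u²v²) · v = u²v³

Answer: u²v³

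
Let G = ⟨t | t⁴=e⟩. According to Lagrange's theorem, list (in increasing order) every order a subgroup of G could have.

|G| = 4 = 2². By Lagrange's theorem the order of any subgroup divides 4; the divisors of 4 are 1, 2, 4.

Answer: 1, 2, 4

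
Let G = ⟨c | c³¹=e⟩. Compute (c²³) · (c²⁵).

Compute (c²³) · (c²⁵) by multiplying left to right and reducing via the relations at each step:
  (c²³) · c²⁵ = c¹⁷

Answer: c¹⁷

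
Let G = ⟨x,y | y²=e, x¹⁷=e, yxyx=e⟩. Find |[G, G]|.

G' = [G, G] is generated by all commutators. The generator-pair commutators are: [x, y] = x².
The subgroup they normally generate is {e, x, x², x³, x⁴, x⁵, x⁶, x⁷, x⁸, x⁹, x¹⁰, x¹¹, x¹², x¹³, x¹⁴, x¹⁵, x¹⁶}, of order 17.
Check: |G/G'| = 34/17 = 2 is the order of the abelianisation.

Answer: 17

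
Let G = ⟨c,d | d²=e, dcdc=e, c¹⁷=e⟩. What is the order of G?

Enumerate words in the generators, reducing via the relations: the distinct elements are
  {c, d, e, cd, c², c³, c⁴, c⁵, c⁶, c⁷, c⁸, c⁹, c²d, c³d, c¹², c¹³, c¹¹, c¹⁰, c¹⁴, c¹⁵, c¹⁶, c⁴d, c⁵d, c⁶d, c⁷d, c⁸d, c⁹d, c¹²d, c¹³d, c¹¹d, c¹⁰d, c¹⁴d, c¹⁵d, c¹⁶d}.
No further products give new elements, so |G| = 34.

Answer: 34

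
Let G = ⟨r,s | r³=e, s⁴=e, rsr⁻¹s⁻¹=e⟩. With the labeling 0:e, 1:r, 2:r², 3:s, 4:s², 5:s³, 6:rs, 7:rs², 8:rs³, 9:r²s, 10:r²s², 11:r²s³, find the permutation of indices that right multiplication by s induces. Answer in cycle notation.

(0 3 4 5)(1 6 7 8)(2 9 10 11)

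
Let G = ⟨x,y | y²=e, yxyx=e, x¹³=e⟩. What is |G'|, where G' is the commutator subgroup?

G' = [G, G] is generated by all commutators. The generator-pair commutators are: [x, y] = x².
The subgroup they normally generate is {e, x, x², x³, x⁴, x⁵, x⁶, x⁷, x⁸, x⁹, x¹⁰, x¹¹, x¹²}, of order 13.
Check: |G/G'| = 26/13 = 2 is the order of the abelianisation.

Answer: 13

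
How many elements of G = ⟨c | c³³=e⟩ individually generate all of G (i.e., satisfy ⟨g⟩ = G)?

G is cyclic of order 33. An element generates G iff its order is 33, and a cyclic group of order 33 has exactly φ(33) = 20 such elements.

Answer: 20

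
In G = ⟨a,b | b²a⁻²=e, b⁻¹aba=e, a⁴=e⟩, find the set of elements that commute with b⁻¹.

⟨b⁻¹⟩ ⊆ C_G(b⁻¹) since powers of b⁻¹ commute with b⁻¹; so |C_G(b⁻¹)| ≥ |⟨b⁻¹⟩| = 4.
By orbit–stabilizer, |C_G(b⁻¹)| = |G| / |conj. class of b⁻¹| = 8 / 2 = 4.
The 4 elements commuting with b⁻¹ are {e, a², b, b⁻¹}.

Answer: {e, a², b, b⁻¹}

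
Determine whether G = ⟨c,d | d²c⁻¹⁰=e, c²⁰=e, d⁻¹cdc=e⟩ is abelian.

c·d = cd but d·c = c⁹d⁻¹, so c·d ≠ d·c and G is not abelian.

Answer: No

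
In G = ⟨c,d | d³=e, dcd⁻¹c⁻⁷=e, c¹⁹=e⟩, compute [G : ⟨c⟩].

First find ord(c) by computing successive powers:
  c¹ = c, c² = c², c³ = c³, c⁴ = c⁴, c⁵ = c⁵, c⁶ = c⁶, c⁷ = c⁷, c⁸ = c⁸, c⁹ = c⁹, c¹⁰ = c¹⁰, c¹¹ = c¹¹, c¹² = c¹², c¹³ = c¹³, c¹⁴ = c¹⁴, c¹⁵ = c¹⁵, c¹⁶ = c¹⁶, c¹⁷ = c¹⁷, c¹⁸ = c¹⁸, c¹⁹ = e.
So |⟨c⟩| = ord(c) = 19. With |G| = 57, by Lagrange [G : ⟨c⟩] = 57/19 = 3.

Answer: 3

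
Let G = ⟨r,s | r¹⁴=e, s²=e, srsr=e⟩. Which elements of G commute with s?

⟨s⟩ ⊆ C_G(s) since powers of s commute with s; so |C_G(s)| ≥ |⟨s⟩| = 2.
By orbit–stabilizer, |C_G(s)| = |G| / |conj. class of s| = 28 / 7 = 4.
The 4 elements commuting with s are {e, r⁷, s, r⁷s}.

Answer: {e, r⁷, s, r⁷s}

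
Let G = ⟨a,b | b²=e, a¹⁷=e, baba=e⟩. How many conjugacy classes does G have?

The conjugacy classes (representative and size) are:
  [e] (size 1), [a¹⁶] (size 2), [a²] (size 2), [a³] (size 2), [a¹³] (size 2), [a¹²] (size 2), [a⁶] (size 2), [a¹⁰] (size 2), [a⁹] (size 2), [a⁷b] (size 17).
Class equation: 1 + 2 + 2 + 2 + 2 + 2 + 2 + 2 + 2 + 17 = 34 = |G|. So G has 10 conjugacy classes.

Answer: 10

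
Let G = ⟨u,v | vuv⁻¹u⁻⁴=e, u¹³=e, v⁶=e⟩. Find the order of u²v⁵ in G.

Compute successive powers until reaching e:
  (u²v⁵)¹ = u²v⁵, (u²v⁵)² = u⁹v⁴, (u²v⁵)³ = uv³, (u²v⁵)⁴ = u¹²v², (u²v⁵)⁵ = u⁵v, (u²v⁵)⁶ = e.
The smallest positive k with (u²v⁵)ᵏ = e is 6.

Answer: 6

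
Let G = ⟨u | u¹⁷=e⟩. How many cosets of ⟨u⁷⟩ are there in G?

First find ord(u⁷) by computing successive powers:
  (u⁷)¹ = u⁷, (u⁷)² = u¹⁴, (u⁷)³ = u⁴, (u⁷)⁴ = u¹¹, (u⁷)⁵ = u, (u⁷)⁶ = u⁸, (u⁷)⁷ = u¹⁵, (u⁷)⁸ = u⁵, (u⁷)⁹ = u¹², (u⁷)¹⁰ = u², (u⁷)¹¹ = u⁹, (u⁷)¹² = u¹⁶, (u⁷)¹³ = u⁶, (u⁷)¹⁴ = u¹³, (u⁷)¹⁵ = u³, (u⁷)¹⁶ = u¹⁰, (u⁷)¹⁷ = e.
So |⟨u⁷⟩| = ord(u⁷) = 17. With |G| = 17, by Lagrange [G : ⟨u⁷⟩] = 17/17 = 1.

Answer: 1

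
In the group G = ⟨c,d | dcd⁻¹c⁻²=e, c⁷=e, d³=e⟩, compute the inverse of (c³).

The order of (c³) is 7 (smallest k with (c³)ᵏ = e), so (c³)⁻¹ = (c³)⁶ = c⁴.
Check: (c³) · (c⁴) → (c³) · c⁴ = e, giving e as required.

Answer: c⁴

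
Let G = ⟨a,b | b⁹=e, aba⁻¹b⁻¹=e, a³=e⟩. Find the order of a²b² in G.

Compute successive powers until reaching e:
  (a²b²)¹ = a²b², (a²b²)² = ab⁴, (a²b²)³ = b⁶, (a²b²)⁴ = a²b⁸, (a²b²)⁵ = ab, (a²b²)⁶ = b³, (a²b²)⁷ = a²b⁵, (a²b²)⁸ = ab⁷, (a²b²)⁹ = e.
The smallest positive k with (a²b²)ᵏ = e is 9.

Answer: 9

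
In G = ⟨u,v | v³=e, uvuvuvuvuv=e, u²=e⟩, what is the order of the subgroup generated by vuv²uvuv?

|⟨vuv²uvuv⟩| equals the order of vuv²uvuv. Compute successive powers until reaching e:
  (vuv²uvuv)¹ = vuv²uvuv, (vuv²uvuv)² = v²uv²uvuv², (vuv²uvuv)³ = e.
The smallest positive k with (vuv²uvuv)ᵏ = e is 3, so |⟨vuv²uvuv⟩| = 3.

Answer: 3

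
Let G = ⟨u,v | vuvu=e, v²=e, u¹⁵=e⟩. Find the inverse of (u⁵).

The order of (u⁵) is 3 (smallest k with (u⁵)ᵏ = e), so (u⁵)⁻¹ = (u⁵)² = u¹⁰.
Check: (u⁵) · (u¹⁰) → (u⁵) · u¹⁰ = e, giving e as required.

Answer: u¹⁰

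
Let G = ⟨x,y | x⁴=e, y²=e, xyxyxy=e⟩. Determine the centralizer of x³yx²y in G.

⟨x³yx²y⟩ ⊆ C_G(x³yx²y) since powers of x³yx²y commute with x³yx²y; so |C_G(x³yx²y)| ≥ |⟨x³yx²y⟩| = 2.
By orbit–stabilizer, |C_G(x³yx²y)| = |G| / |conj. class of x³yx²y| = 24 / 6 = 4.
The 4 elements commuting with x³yx²y are {e, x², xyx²y, x³yx²y}.

Answer: {e, x², xyx²y, x³yx²y}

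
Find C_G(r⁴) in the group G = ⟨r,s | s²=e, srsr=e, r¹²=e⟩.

⟨r⁴⟩ ⊆ C_G(r⁴) since powers of r⁴ commute with r⁴; so |C_G(r⁴)| ≥ |⟨r⁴⟩| = 3.
By orbit–stabilizer, |C_G(r⁴)| = |G| / |conj. class of r⁴| = 24 / 2 = 12.
The 12 elements commuting with r⁴ are {e, r, r², r³, r⁴, r⁵, r⁶, r⁷, r⁸, r⁹, r¹⁰, r¹¹}.

Answer: {e, r, r², r³, r⁴, r⁵, r⁶, r⁷, r⁸, r⁹, r¹⁰, r¹¹}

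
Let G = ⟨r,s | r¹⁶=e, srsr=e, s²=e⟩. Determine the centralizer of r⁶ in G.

⟨r⁶⟩ ⊆ C_G(r⁶) since powers of r⁶ commute with r⁶; so |C_G(r⁶)| ≥ |⟨r⁶⟩| = 8.
By orbit–stabilizer, |C_G(r⁶)| = |G| / |conj. class of r⁶| = 32 / 2 = 16.
The 16 elements commuting with r⁶ are {e, r, r², r³, r⁴, r⁵, r⁶, r⁷, r⁸, r⁹, r¹⁰, r¹¹, r¹², r¹³, r¹⁴, r¹⁵}.

Answer: {e, r, r², r³, r⁴, r⁵, r⁶, r⁷, r⁸, r⁹, r¹⁰, r¹¹, r¹², r¹³, r¹⁴, r¹⁵}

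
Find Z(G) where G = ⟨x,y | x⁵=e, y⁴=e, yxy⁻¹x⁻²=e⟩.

An element z ∈ Z(G) iff z commutes with every generator.
For example e is central: e·x = x = x·e; e·y = y = y·e.
Whereas x ∉ Z(G) since x·y = xy ≠ x²y = y·x.
Checking each of the 20 elements this way gives Z(G) = {e}, of order 1.

Answer: {e}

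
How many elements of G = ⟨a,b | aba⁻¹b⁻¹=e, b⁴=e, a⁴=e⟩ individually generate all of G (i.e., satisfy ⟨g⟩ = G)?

⟨g⟩ = G would require ord(g) = |G| = 16, but the maximum element order in G is 4 < 16. So G is not cyclic and no single element generates it: the count is 0.

Answer: 0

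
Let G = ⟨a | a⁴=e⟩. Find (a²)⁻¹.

The order of (a²) is 2 (smallest k with (a²)ᵏ = e), so (a²)⁻¹ = (a²)¹ = a².
Check: (a²) · (a²) → (a²) · a² = e, giving e as required.

Answer: a²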